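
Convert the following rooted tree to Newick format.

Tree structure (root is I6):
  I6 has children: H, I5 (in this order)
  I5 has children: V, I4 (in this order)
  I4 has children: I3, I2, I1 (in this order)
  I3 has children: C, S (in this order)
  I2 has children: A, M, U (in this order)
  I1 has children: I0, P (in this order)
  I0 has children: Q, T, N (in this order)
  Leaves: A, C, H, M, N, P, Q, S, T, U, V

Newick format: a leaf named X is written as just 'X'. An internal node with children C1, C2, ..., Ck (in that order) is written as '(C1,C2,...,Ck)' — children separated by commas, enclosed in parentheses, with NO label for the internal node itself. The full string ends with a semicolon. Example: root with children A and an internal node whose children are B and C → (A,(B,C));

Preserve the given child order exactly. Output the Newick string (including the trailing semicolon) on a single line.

Answer: (H,(V,((C,S),(A,M,U),((Q,T,N),P))));

Derivation:
internal I6 with children ['H', 'I5']
  leaf 'H' → 'H'
  internal I5 with children ['V', 'I4']
    leaf 'V' → 'V'
    internal I4 with children ['I3', 'I2', 'I1']
      internal I3 with children ['C', 'S']
        leaf 'C' → 'C'
        leaf 'S' → 'S'
      → '(C,S)'
      internal I2 with children ['A', 'M', 'U']
        leaf 'A' → 'A'
        leaf 'M' → 'M'
        leaf 'U' → 'U'
      → '(A,M,U)'
      internal I1 with children ['I0', 'P']
        internal I0 with children ['Q', 'T', 'N']
          leaf 'Q' → 'Q'
          leaf 'T' → 'T'
          leaf 'N' → 'N'
        → '(Q,T,N)'
        leaf 'P' → 'P'
      → '((Q,T,N),P)'
    → '((C,S),(A,M,U),((Q,T,N),P))'
  → '(V,((C,S),(A,M,U),((Q,T,N),P)))'
→ '(H,(V,((C,S),(A,M,U),((Q,T,N),P))))'
Final: (H,(V,((C,S),(A,M,U),((Q,T,N),P))));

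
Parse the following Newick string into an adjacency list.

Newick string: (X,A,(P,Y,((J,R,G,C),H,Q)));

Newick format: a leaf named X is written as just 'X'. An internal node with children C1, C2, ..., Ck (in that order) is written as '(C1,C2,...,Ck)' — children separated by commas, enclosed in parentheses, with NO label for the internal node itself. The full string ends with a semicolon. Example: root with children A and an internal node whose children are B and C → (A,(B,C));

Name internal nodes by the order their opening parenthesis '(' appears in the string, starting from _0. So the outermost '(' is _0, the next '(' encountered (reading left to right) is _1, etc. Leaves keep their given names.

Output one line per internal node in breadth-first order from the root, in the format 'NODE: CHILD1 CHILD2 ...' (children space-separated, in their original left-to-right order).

Input: (X,A,(P,Y,((J,R,G,C),H,Q)));
Scanning left-to-right, naming '(' by encounter order:
  pos 0: '(' -> open internal node _0 (depth 1)
  pos 5: '(' -> open internal node _1 (depth 2)
  pos 10: '(' -> open internal node _2 (depth 3)
  pos 11: '(' -> open internal node _3 (depth 4)
  pos 19: ')' -> close internal node _3 (now at depth 3)
  pos 24: ')' -> close internal node _2 (now at depth 2)
  pos 25: ')' -> close internal node _1 (now at depth 1)
  pos 26: ')' -> close internal node _0 (now at depth 0)
Total internal nodes: 4
BFS adjacency from root:
  _0: X A _1
  _1: P Y _2
  _2: _3 H Q
  _3: J R G C

Answer: _0: X A _1
_1: P Y _2
_2: _3 H Q
_3: J R G C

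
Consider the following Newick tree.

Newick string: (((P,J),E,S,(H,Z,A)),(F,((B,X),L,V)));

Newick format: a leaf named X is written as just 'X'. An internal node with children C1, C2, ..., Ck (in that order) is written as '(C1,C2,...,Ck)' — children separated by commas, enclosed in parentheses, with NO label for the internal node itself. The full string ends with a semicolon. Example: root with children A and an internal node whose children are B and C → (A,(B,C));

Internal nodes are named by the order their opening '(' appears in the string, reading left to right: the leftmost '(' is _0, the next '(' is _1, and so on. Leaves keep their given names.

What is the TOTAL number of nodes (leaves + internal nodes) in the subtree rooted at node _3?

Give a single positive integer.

Answer: 4

Derivation:
Newick: (((P,J),E,S,(H,Z,A)),(F,((B,X),L,V)));
Locate _3: it is the '(' at position 12 (the 4th '(' reading left to right).
Query: subtree rooted at _3
_3: subtree_size = 1 + 3
  H: subtree_size = 1 + 0
  Z: subtree_size = 1 + 0
  A: subtree_size = 1 + 0
Total subtree size of _3: 4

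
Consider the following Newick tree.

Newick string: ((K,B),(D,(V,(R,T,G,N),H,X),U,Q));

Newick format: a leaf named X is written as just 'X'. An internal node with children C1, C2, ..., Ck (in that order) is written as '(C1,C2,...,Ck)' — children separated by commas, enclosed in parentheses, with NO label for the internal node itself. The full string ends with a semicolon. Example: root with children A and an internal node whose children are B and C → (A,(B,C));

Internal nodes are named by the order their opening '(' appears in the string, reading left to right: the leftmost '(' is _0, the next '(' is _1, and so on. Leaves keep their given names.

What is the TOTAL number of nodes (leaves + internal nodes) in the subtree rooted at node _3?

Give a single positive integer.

Answer: 9

Derivation:
Newick: ((K,B),(D,(V,(R,T,G,N),H,X),U,Q));
Locate _3: it is the '(' at position 10 (the 4th '(' reading left to right).
Query: subtree rooted at _3
_3: subtree_size = 1 + 8
  V: subtree_size = 1 + 0
  _4: subtree_size = 1 + 4
    R: subtree_size = 1 + 0
    T: subtree_size = 1 + 0
    G: subtree_size = 1 + 0
    N: subtree_size = 1 + 0
  H: subtree_size = 1 + 0
  X: subtree_size = 1 + 0
Total subtree size of _3: 9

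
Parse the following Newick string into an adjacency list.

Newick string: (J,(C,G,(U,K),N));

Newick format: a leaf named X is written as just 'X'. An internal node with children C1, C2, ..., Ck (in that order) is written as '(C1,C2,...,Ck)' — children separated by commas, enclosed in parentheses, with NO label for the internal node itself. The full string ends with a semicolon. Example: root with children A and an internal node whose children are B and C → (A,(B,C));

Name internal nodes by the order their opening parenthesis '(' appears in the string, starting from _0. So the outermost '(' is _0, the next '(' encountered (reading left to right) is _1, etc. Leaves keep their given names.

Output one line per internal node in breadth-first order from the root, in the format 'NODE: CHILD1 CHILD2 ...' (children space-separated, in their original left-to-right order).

Answer: _0: J _1
_1: C G _2 N
_2: U K

Derivation:
Input: (J,(C,G,(U,K),N));
Scanning left-to-right, naming '(' by encounter order:
  pos 0: '(' -> open internal node _0 (depth 1)
  pos 3: '(' -> open internal node _1 (depth 2)
  pos 8: '(' -> open internal node _2 (depth 3)
  pos 12: ')' -> close internal node _2 (now at depth 2)
  pos 15: ')' -> close internal node _1 (now at depth 1)
  pos 16: ')' -> close internal node _0 (now at depth 0)
Total internal nodes: 3
BFS adjacency from root:
  _0: J _1
  _1: C G _2 N
  _2: U K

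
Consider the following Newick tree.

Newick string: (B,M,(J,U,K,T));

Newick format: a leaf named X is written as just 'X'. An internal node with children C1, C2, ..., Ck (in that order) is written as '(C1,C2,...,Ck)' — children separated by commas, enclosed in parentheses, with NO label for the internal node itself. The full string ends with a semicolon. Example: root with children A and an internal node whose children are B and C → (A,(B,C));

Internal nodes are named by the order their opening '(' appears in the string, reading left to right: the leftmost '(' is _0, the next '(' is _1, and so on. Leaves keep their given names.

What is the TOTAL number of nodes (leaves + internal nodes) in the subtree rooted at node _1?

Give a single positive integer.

Answer: 5

Derivation:
Newick: (B,M,(J,U,K,T));
Locate _1: it is the '(' at position 5 (the 2nd '(' reading left to right).
Query: subtree rooted at _1
_1: subtree_size = 1 + 4
  J: subtree_size = 1 + 0
  U: subtree_size = 1 + 0
  K: subtree_size = 1 + 0
  T: subtree_size = 1 + 0
Total subtree size of _1: 5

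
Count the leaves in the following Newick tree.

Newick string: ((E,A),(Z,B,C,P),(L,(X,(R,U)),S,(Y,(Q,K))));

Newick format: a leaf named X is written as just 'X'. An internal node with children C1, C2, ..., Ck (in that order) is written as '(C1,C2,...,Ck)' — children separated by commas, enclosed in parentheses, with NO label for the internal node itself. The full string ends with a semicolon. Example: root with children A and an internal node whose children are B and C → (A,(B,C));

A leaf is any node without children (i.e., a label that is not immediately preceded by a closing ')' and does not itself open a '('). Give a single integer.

Newick: ((E,A),(Z,B,C,P),(L,(X,(R,U)),S,(Y,(Q,K))));
Scan left-to-right; a leaf is any maximal label run not followed by '(':
  pos 2: leaf 'E' → count = 1
  pos 4: leaf 'A' → count = 2
  pos 8: leaf 'Z' → count = 3
  pos 10: leaf 'B' → count = 4
  pos 12: leaf 'C' → count = 5
  pos 14: leaf 'P' → count = 6
  pos 18: leaf 'L' → count = 7
  pos 21: leaf 'X' → count = 8
  pos 24: leaf 'R' → count = 9
  pos 26: leaf 'U' → count = 10
  pos 30: leaf 'S' → count = 11
  pos 33: leaf 'Y' → count = 12
  pos 36: leaf 'Q' → count = 13
  pos 38: leaf 'K' → count = 14
Total leaves: 14

Answer: 14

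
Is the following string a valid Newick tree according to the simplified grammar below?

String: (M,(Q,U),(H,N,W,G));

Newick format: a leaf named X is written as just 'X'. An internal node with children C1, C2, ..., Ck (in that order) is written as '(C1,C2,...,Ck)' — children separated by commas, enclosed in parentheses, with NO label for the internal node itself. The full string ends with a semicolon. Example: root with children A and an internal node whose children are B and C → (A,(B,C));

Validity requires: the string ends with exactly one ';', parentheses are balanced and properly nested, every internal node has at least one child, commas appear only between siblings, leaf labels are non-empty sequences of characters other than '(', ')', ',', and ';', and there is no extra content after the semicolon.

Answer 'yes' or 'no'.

Input: (M,(Q,U),(H,N,W,G));
Paren balance: 3 '(' vs 3 ')' OK
Ends with single ';': True
Full parse: OK
Valid: True

Answer: yes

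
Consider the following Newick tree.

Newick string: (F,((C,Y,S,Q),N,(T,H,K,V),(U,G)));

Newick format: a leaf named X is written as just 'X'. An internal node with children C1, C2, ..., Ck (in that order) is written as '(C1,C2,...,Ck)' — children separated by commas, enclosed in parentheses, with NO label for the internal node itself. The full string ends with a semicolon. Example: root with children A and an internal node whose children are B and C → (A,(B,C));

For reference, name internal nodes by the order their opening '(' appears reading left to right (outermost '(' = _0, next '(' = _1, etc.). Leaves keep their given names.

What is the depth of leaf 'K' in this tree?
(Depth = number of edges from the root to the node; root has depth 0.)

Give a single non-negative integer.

Answer: 3

Derivation:
Newick: (F,((C,Y,S,Q),N,(T,H,K,V),(U,G)));
Naming internals by '(' encounter order: outermost '(' = _0, next = _1, ...
Query node: K
Path from root: _0 -> _1 -> _3 -> K
Depth of K: 3 (number of edges from root)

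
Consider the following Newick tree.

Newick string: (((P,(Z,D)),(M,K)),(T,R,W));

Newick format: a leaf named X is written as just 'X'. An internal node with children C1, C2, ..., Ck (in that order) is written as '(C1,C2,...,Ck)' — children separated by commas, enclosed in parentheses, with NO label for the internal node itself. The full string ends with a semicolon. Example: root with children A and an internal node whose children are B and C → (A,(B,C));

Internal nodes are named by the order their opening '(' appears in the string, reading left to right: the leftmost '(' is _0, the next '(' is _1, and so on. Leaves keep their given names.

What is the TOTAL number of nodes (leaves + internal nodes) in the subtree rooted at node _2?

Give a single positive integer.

Answer: 5

Derivation:
Newick: (((P,(Z,D)),(M,K)),(T,R,W));
Locate _2: it is the '(' at position 2 (the 3rd '(' reading left to right).
Query: subtree rooted at _2
_2: subtree_size = 1 + 4
  P: subtree_size = 1 + 0
  _3: subtree_size = 1 + 2
    Z: subtree_size = 1 + 0
    D: subtree_size = 1 + 0
Total subtree size of _2: 5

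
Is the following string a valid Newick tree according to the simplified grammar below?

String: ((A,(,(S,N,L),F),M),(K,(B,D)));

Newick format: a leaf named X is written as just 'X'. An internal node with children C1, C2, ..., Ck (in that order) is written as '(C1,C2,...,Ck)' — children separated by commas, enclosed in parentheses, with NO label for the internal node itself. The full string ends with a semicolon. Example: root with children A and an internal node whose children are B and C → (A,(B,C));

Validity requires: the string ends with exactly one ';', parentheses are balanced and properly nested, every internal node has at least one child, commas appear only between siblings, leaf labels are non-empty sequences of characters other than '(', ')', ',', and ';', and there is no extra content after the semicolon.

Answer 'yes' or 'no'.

Input: ((A,(,(S,N,L),F),M),(K,(B,D)));
Paren balance: 6 '(' vs 6 ')' OK
Ends with single ';': True
Full parse: FAILS (empty leaf label at pos 5)
Valid: False

Answer: no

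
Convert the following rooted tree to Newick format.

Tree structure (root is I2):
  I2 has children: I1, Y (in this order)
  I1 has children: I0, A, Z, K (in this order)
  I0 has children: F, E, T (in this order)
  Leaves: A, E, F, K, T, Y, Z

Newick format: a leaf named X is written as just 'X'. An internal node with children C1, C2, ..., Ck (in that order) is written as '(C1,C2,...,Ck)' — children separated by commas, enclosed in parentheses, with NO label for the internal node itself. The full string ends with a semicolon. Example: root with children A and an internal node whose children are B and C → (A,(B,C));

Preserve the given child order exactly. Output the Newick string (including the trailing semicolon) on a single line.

Answer: (((F,E,T),A,Z,K),Y);

Derivation:
internal I2 with children ['I1', 'Y']
  internal I1 with children ['I0', 'A', 'Z', 'K']
    internal I0 with children ['F', 'E', 'T']
      leaf 'F' → 'F'
      leaf 'E' → 'E'
      leaf 'T' → 'T'
    → '(F,E,T)'
    leaf 'A' → 'A'
    leaf 'Z' → 'Z'
    leaf 'K' → 'K'
  → '((F,E,T),A,Z,K)'
  leaf 'Y' → 'Y'
→ '(((F,E,T),A,Z,K),Y)'
Final: (((F,E,T),A,Z,K),Y);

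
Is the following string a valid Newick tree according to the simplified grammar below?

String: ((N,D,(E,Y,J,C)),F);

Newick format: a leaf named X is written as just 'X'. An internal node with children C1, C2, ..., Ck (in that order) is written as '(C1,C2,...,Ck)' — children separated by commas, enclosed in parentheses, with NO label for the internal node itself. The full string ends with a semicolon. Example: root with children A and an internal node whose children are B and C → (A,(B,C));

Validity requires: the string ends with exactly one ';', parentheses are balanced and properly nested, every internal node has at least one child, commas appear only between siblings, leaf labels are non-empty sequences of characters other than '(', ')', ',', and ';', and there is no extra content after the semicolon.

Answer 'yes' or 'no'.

Input: ((N,D,(E,Y,J,C)),F);
Paren balance: 3 '(' vs 3 ')' OK
Ends with single ';': True
Full parse: OK
Valid: True

Answer: yes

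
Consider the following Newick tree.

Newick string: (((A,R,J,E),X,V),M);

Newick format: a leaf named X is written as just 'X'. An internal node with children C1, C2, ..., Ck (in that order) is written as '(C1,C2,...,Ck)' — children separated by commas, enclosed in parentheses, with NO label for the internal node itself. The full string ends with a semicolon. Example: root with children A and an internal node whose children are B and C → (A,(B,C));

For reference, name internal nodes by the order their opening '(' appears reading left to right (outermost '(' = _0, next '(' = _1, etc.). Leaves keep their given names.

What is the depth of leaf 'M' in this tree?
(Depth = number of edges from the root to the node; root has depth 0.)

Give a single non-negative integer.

Newick: (((A,R,J,E),X,V),M);
Naming internals by '(' encounter order: outermost '(' = _0, next = _1, ...
Query node: M
Path from root: _0 -> M
Depth of M: 1 (number of edges from root)

Answer: 1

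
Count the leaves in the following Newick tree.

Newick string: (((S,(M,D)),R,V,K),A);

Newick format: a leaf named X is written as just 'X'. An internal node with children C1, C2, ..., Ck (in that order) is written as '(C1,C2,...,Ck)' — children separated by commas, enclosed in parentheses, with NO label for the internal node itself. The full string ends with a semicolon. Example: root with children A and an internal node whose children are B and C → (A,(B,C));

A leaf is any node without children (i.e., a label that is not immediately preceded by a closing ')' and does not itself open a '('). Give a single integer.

Answer: 7

Derivation:
Newick: (((S,(M,D)),R,V,K),A);
Scan left-to-right; a leaf is any maximal label run not followed by '(':
  pos 3: leaf 'S' → count = 1
  pos 6: leaf 'M' → count = 2
  pos 8: leaf 'D' → count = 3
  pos 12: leaf 'R' → count = 4
  pos 14: leaf 'V' → count = 5
  pos 16: leaf 'K' → count = 6
  pos 19: leaf 'A' → count = 7
Total leaves: 7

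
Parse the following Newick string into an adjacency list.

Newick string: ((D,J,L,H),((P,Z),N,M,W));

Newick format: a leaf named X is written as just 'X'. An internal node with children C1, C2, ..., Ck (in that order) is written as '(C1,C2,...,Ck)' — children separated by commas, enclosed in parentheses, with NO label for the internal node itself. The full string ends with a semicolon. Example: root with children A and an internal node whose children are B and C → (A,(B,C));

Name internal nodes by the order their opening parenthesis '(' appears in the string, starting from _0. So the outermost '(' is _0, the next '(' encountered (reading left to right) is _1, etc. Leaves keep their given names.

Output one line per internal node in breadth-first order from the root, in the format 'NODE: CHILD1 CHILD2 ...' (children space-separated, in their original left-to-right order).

Input: ((D,J,L,H),((P,Z),N,M,W));
Scanning left-to-right, naming '(' by encounter order:
  pos 0: '(' -> open internal node _0 (depth 1)
  pos 1: '(' -> open internal node _1 (depth 2)
  pos 9: ')' -> close internal node _1 (now at depth 1)
  pos 11: '(' -> open internal node _2 (depth 2)
  pos 12: '(' -> open internal node _3 (depth 3)
  pos 16: ')' -> close internal node _3 (now at depth 2)
  pos 23: ')' -> close internal node _2 (now at depth 1)
  pos 24: ')' -> close internal node _0 (now at depth 0)
Total internal nodes: 4
BFS adjacency from root:
  _0: _1 _2
  _1: D J L H
  _2: _3 N M W
  _3: P Z

Answer: _0: _1 _2
_1: D J L H
_2: _3 N M W
_3: P Z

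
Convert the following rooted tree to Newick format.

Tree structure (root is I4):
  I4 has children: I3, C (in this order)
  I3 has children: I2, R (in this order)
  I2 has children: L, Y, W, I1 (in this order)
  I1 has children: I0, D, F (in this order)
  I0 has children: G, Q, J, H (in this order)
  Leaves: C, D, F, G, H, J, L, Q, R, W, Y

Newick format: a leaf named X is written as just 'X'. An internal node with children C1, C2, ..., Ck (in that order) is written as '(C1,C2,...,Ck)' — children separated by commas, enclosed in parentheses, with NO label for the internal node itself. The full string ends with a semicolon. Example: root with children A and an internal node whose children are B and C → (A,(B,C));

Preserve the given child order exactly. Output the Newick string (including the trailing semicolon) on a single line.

internal I4 with children ['I3', 'C']
  internal I3 with children ['I2', 'R']
    internal I2 with children ['L', 'Y', 'W', 'I1']
      leaf 'L' → 'L'
      leaf 'Y' → 'Y'
      leaf 'W' → 'W'
      internal I1 with children ['I0', 'D', 'F']
        internal I0 with children ['G', 'Q', 'J', 'H']
          leaf 'G' → 'G'
          leaf 'Q' → 'Q'
          leaf 'J' → 'J'
          leaf 'H' → 'H'
        → '(G,Q,J,H)'
        leaf 'D' → 'D'
        leaf 'F' → 'F'
      → '((G,Q,J,H),D,F)'
    → '(L,Y,W,((G,Q,J,H),D,F))'
    leaf 'R' → 'R'
  → '((L,Y,W,((G,Q,J,H),D,F)),R)'
  leaf 'C' → 'C'
→ '(((L,Y,W,((G,Q,J,H),D,F)),R),C)'
Final: (((L,Y,W,((G,Q,J,H),D,F)),R),C);

Answer: (((L,Y,W,((G,Q,J,H),D,F)),R),C);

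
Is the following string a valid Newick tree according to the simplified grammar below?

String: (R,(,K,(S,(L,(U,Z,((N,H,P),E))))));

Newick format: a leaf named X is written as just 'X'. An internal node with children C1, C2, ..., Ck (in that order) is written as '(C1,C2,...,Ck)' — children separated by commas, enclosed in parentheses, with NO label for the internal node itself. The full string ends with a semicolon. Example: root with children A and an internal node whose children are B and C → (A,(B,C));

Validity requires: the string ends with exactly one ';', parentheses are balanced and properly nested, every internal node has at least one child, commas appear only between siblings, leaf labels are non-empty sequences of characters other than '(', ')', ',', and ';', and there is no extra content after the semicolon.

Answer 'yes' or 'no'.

Input: (R,(,K,(S,(L,(U,Z,((N,H,P),E))))));
Paren balance: 7 '(' vs 7 ')' OK
Ends with single ';': True
Full parse: FAILS (empty leaf label at pos 4)
Valid: False

Answer: no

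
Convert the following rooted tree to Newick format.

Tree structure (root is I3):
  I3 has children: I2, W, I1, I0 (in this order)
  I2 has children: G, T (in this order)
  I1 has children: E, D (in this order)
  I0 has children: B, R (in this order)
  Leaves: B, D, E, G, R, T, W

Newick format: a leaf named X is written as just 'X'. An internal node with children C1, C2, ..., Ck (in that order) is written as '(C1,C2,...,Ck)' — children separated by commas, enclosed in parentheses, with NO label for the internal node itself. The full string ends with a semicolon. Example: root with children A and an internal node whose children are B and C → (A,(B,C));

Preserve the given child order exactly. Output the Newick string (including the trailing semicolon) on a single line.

internal I3 with children ['I2', 'W', 'I1', 'I0']
  internal I2 with children ['G', 'T']
    leaf 'G' → 'G'
    leaf 'T' → 'T'
  → '(G,T)'
  leaf 'W' → 'W'
  internal I1 with children ['E', 'D']
    leaf 'E' → 'E'
    leaf 'D' → 'D'
  → '(E,D)'
  internal I0 with children ['B', 'R']
    leaf 'B' → 'B'
    leaf 'R' → 'R'
  → '(B,R)'
→ '((G,T),W,(E,D),(B,R))'
Final: ((G,T),W,(E,D),(B,R));

Answer: ((G,T),W,(E,D),(B,R));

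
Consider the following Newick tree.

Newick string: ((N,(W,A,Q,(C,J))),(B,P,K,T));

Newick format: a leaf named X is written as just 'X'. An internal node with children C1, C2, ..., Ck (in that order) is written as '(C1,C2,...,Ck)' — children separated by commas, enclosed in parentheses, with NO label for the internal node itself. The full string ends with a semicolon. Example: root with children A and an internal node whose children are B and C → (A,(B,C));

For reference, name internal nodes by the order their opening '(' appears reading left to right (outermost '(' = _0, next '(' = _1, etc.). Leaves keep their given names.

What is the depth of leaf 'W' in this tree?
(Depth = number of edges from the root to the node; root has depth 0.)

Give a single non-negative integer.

Newick: ((N,(W,A,Q,(C,J))),(B,P,K,T));
Naming internals by '(' encounter order: outermost '(' = _0, next = _1, ...
Query node: W
Path from root: _0 -> _1 -> _2 -> W
Depth of W: 3 (number of edges from root)

Answer: 3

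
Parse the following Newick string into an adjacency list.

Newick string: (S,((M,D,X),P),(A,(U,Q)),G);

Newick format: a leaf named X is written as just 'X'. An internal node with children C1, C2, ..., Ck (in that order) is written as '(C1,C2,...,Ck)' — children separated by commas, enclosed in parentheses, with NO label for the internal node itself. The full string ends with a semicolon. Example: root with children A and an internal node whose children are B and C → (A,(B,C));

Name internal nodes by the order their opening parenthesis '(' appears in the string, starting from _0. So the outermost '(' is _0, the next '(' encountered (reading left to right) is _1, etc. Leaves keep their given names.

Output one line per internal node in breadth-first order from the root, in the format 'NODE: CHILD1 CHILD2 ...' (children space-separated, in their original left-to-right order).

Answer: _0: S _1 _3 G
_1: _2 P
_3: A _4
_2: M D X
_4: U Q

Derivation:
Input: (S,((M,D,X),P),(A,(U,Q)),G);
Scanning left-to-right, naming '(' by encounter order:
  pos 0: '(' -> open internal node _0 (depth 1)
  pos 3: '(' -> open internal node _1 (depth 2)
  pos 4: '(' -> open internal node _2 (depth 3)
  pos 10: ')' -> close internal node _2 (now at depth 2)
  pos 13: ')' -> close internal node _1 (now at depth 1)
  pos 15: '(' -> open internal node _3 (depth 2)
  pos 18: '(' -> open internal node _4 (depth 3)
  pos 22: ')' -> close internal node _4 (now at depth 2)
  pos 23: ')' -> close internal node _3 (now at depth 1)
  pos 26: ')' -> close internal node _0 (now at depth 0)
Total internal nodes: 5
BFS adjacency from root:
  _0: S _1 _3 G
  _1: _2 P
  _3: A _4
  _2: M D X
  _4: U Q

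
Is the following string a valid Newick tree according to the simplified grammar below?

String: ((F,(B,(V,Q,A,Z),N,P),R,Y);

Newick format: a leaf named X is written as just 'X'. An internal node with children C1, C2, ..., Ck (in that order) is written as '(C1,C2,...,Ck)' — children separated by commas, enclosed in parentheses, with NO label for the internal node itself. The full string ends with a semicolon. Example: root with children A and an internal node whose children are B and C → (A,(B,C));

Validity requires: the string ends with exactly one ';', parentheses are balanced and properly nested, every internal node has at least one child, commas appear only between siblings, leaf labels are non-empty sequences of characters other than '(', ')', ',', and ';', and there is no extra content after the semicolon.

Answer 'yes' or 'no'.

Input: ((F,(B,(V,Q,A,Z),N,P),R,Y);
Paren balance: 4 '(' vs 3 ')' MISMATCH
Ends with single ';': True
Full parse: FAILS (expected , or ) at pos 26)
Valid: False

Answer: no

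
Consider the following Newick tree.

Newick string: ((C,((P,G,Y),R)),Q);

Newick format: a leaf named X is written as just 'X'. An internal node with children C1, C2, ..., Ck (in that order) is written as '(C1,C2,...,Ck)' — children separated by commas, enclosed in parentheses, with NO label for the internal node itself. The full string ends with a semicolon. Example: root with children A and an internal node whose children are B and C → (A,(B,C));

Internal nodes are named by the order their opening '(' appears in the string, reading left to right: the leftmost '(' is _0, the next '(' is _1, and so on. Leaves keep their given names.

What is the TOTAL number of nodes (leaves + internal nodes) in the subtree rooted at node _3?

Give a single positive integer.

Newick: ((C,((P,G,Y),R)),Q);
Locate _3: it is the '(' at position 5 (the 4th '(' reading left to right).
Query: subtree rooted at _3
_3: subtree_size = 1 + 3
  P: subtree_size = 1 + 0
  G: subtree_size = 1 + 0
  Y: subtree_size = 1 + 0
Total subtree size of _3: 4

Answer: 4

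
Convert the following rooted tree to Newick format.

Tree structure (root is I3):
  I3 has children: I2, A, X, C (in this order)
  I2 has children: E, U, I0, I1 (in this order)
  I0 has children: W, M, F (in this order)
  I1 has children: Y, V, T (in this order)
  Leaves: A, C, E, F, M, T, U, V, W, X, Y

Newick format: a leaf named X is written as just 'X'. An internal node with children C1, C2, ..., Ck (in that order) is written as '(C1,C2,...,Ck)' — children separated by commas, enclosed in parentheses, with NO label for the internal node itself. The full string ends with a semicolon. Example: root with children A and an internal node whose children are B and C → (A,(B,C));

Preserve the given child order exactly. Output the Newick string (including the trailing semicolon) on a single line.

Answer: ((E,U,(W,M,F),(Y,V,T)),A,X,C);

Derivation:
internal I3 with children ['I2', 'A', 'X', 'C']
  internal I2 with children ['E', 'U', 'I0', 'I1']
    leaf 'E' → 'E'
    leaf 'U' → 'U'
    internal I0 with children ['W', 'M', 'F']
      leaf 'W' → 'W'
      leaf 'M' → 'M'
      leaf 'F' → 'F'
    → '(W,M,F)'
    internal I1 with children ['Y', 'V', 'T']
      leaf 'Y' → 'Y'
      leaf 'V' → 'V'
      leaf 'T' → 'T'
    → '(Y,V,T)'
  → '(E,U,(W,M,F),(Y,V,T))'
  leaf 'A' → 'A'
  leaf 'X' → 'X'
  leaf 'C' → 'C'
→ '((E,U,(W,M,F),(Y,V,T)),A,X,C)'
Final: ((E,U,(W,M,F),(Y,V,T)),A,X,C);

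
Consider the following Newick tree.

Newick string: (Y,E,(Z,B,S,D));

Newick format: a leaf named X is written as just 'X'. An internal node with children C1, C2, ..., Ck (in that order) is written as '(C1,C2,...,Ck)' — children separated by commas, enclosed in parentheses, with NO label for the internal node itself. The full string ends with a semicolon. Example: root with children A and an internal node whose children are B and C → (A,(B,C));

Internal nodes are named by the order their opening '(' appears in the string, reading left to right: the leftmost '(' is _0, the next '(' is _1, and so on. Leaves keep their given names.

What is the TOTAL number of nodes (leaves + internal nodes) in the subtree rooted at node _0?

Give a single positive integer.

Newick: (Y,E,(Z,B,S,D));
Locate _0: it is the '(' at position 0 (the 1st '(' reading left to right).
Query: subtree rooted at _0
_0: subtree_size = 1 + 7
  Y: subtree_size = 1 + 0
  E: subtree_size = 1 + 0
  _1: subtree_size = 1 + 4
    Z: subtree_size = 1 + 0
    B: subtree_size = 1 + 0
    S: subtree_size = 1 + 0
    D: subtree_size = 1 + 0
Total subtree size of _0: 8

Answer: 8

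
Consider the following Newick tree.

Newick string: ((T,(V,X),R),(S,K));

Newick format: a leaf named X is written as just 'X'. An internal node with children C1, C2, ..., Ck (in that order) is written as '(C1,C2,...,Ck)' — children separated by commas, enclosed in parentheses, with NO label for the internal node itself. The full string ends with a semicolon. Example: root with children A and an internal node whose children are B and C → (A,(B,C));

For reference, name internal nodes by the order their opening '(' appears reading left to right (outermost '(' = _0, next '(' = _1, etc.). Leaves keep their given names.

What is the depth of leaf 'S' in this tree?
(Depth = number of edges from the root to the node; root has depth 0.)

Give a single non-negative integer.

Newick: ((T,(V,X),R),(S,K));
Naming internals by '(' encounter order: outermost '(' = _0, next = _1, ...
Query node: S
Path from root: _0 -> _3 -> S
Depth of S: 2 (number of edges from root)

Answer: 2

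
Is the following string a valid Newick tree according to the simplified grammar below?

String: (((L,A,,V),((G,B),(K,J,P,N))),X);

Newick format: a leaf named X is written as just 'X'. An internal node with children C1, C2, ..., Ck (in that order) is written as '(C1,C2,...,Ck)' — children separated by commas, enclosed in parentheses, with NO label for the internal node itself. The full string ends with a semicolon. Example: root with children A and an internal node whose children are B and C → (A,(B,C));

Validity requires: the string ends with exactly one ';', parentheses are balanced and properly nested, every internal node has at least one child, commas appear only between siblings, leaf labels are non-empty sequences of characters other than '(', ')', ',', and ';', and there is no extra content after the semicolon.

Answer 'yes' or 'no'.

Input: (((L,A,,V),((G,B),(K,J,P,N))),X);
Paren balance: 6 '(' vs 6 ')' OK
Ends with single ';': True
Full parse: FAILS (empty leaf label at pos 7)
Valid: False

Answer: no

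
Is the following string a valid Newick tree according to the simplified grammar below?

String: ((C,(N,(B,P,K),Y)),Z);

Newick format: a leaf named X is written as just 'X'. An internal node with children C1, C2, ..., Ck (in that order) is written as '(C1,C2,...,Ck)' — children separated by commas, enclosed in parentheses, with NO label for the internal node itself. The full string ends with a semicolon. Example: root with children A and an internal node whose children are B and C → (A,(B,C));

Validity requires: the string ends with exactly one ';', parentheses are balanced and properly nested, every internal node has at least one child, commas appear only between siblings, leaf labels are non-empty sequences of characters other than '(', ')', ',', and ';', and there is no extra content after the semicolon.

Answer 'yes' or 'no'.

Input: ((C,(N,(B,P,K),Y)),Z);
Paren balance: 4 '(' vs 4 ')' OK
Ends with single ';': True
Full parse: OK
Valid: True

Answer: yes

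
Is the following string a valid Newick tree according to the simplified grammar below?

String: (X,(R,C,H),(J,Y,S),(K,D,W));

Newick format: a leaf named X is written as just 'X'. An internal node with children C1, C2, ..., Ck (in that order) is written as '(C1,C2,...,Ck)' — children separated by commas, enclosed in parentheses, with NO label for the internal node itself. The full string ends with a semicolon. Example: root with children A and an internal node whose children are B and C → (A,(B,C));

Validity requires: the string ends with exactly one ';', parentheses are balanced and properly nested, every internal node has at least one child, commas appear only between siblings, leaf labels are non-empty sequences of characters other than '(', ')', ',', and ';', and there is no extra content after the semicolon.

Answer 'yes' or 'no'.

Answer: yes

Derivation:
Input: (X,(R,C,H),(J,Y,S),(K,D,W));
Paren balance: 4 '(' vs 4 ')' OK
Ends with single ';': True
Full parse: OK
Valid: True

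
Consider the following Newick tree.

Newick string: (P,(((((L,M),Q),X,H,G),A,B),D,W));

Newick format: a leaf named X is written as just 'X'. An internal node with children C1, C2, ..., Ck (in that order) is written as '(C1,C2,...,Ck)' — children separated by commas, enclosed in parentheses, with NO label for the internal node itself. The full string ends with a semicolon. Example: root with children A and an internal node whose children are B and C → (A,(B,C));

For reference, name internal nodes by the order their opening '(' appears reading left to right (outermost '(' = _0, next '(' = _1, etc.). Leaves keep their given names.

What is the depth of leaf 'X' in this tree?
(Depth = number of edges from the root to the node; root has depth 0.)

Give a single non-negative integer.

Answer: 4

Derivation:
Newick: (P,(((((L,M),Q),X,H,G),A,B),D,W));
Naming internals by '(' encounter order: outermost '(' = _0, next = _1, ...
Query node: X
Path from root: _0 -> _1 -> _2 -> _3 -> X
Depth of X: 4 (number of edges from root)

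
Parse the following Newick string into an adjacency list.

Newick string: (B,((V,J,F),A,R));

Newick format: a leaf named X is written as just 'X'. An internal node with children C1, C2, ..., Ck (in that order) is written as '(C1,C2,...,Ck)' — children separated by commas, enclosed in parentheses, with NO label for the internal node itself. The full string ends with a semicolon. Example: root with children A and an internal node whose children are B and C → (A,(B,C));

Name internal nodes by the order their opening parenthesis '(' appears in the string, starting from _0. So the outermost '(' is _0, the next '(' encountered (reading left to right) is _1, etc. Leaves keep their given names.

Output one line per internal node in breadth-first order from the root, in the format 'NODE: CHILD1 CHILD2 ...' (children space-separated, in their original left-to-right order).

Answer: _0: B _1
_1: _2 A R
_2: V J F

Derivation:
Input: (B,((V,J,F),A,R));
Scanning left-to-right, naming '(' by encounter order:
  pos 0: '(' -> open internal node _0 (depth 1)
  pos 3: '(' -> open internal node _1 (depth 2)
  pos 4: '(' -> open internal node _2 (depth 3)
  pos 10: ')' -> close internal node _2 (now at depth 2)
  pos 15: ')' -> close internal node _1 (now at depth 1)
  pos 16: ')' -> close internal node _0 (now at depth 0)
Total internal nodes: 3
BFS adjacency from root:
  _0: B _1
  _1: _2 A R
  _2: V J F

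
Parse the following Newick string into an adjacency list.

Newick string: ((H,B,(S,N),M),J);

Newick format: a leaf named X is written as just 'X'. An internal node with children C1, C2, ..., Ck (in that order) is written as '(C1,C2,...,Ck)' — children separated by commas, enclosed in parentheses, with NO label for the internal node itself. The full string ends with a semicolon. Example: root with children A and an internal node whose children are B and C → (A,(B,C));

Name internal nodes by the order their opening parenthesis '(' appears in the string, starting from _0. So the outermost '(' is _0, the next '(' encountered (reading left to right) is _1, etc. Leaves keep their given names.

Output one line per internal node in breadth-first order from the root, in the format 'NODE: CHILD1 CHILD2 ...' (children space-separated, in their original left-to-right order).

Input: ((H,B,(S,N),M),J);
Scanning left-to-right, naming '(' by encounter order:
  pos 0: '(' -> open internal node _0 (depth 1)
  pos 1: '(' -> open internal node _1 (depth 2)
  pos 6: '(' -> open internal node _2 (depth 3)
  pos 10: ')' -> close internal node _2 (now at depth 2)
  pos 13: ')' -> close internal node _1 (now at depth 1)
  pos 16: ')' -> close internal node _0 (now at depth 0)
Total internal nodes: 3
BFS adjacency from root:
  _0: _1 J
  _1: H B _2 M
  _2: S N

Answer: _0: _1 J
_1: H B _2 M
_2: S N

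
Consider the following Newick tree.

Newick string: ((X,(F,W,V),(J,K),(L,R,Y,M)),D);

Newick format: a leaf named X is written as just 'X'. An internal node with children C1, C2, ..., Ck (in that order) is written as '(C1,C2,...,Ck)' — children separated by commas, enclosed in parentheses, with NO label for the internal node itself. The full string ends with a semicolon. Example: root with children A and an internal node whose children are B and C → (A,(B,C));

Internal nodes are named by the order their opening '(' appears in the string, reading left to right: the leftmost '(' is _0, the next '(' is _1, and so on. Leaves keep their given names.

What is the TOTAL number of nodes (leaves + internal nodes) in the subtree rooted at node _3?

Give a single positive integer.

Answer: 3

Derivation:
Newick: ((X,(F,W,V),(J,K),(L,R,Y,M)),D);
Locate _3: it is the '(' at position 12 (the 4th '(' reading left to right).
Query: subtree rooted at _3
_3: subtree_size = 1 + 2
  J: subtree_size = 1 + 0
  K: subtree_size = 1 + 0
Total subtree size of _3: 3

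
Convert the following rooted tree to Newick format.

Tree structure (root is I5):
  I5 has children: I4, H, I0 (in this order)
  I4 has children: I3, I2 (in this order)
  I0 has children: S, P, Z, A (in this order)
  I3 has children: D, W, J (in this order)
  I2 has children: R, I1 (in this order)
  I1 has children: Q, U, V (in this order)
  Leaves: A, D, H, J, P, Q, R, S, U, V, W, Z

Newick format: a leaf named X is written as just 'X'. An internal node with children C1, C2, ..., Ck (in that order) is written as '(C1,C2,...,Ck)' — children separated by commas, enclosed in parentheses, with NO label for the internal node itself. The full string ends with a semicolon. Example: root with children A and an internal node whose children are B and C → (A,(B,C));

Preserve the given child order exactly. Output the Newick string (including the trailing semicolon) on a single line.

internal I5 with children ['I4', 'H', 'I0']
  internal I4 with children ['I3', 'I2']
    internal I3 with children ['D', 'W', 'J']
      leaf 'D' → 'D'
      leaf 'W' → 'W'
      leaf 'J' → 'J'
    → '(D,W,J)'
    internal I2 with children ['R', 'I1']
      leaf 'R' → 'R'
      internal I1 with children ['Q', 'U', 'V']
        leaf 'Q' → 'Q'
        leaf 'U' → 'U'
        leaf 'V' → 'V'
      → '(Q,U,V)'
    → '(R,(Q,U,V))'
  → '((D,W,J),(R,(Q,U,V)))'
  leaf 'H' → 'H'
  internal I0 with children ['S', 'P', 'Z', 'A']
    leaf 'S' → 'S'
    leaf 'P' → 'P'
    leaf 'Z' → 'Z'
    leaf 'A' → 'A'
  → '(S,P,Z,A)'
→ '(((D,W,J),(R,(Q,U,V))),H,(S,P,Z,A))'
Final: (((D,W,J),(R,(Q,U,V))),H,(S,P,Z,A));

Answer: (((D,W,J),(R,(Q,U,V))),H,(S,P,Z,A));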